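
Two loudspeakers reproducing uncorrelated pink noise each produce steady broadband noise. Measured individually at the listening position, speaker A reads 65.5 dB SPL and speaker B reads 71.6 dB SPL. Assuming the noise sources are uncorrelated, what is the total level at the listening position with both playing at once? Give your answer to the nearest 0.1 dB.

72.6 dB SPL

Uncorrelated sources add in intensity (power), not in dB.
L_total = 10·log₁₀(10^(65.5/10) + 10^(71.6/10)) = 10·log₁₀(18000000) = 72.6 dB SPL.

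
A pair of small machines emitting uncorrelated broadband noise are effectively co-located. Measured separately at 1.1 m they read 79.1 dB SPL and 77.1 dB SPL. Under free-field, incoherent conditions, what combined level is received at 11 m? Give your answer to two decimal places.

Combined at 1.1 m: 10·log₁₀(10^(79.1/10)+10^(77.1/10)) = 81.224 dB SPL.
Then apply −20·log₁₀(11/1.1) = -20.000 dB → 61.22 dB SPL.

61.22 dB SPL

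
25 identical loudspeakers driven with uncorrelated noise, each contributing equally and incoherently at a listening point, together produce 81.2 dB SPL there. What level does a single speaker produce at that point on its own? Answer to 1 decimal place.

25 equal incoherent sources add 10·log₁₀(25) = 13.98 dB over one source.
L_one = 81.2 − 13.98 = 67.2 dB SPL.

67.2 dB SPL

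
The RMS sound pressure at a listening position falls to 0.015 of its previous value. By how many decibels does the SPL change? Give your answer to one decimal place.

SPL change from a pressure ratio uses the 20·log₁₀ form:
20·log₁₀(0.015) = -36.5 dB.

-36.5 dB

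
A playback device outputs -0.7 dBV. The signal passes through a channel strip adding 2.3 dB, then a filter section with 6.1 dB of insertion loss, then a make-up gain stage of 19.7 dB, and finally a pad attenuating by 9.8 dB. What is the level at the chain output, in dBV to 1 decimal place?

+5.4 dBV

Cascaded gains and losses add directly in dB.
-0.7 + 2.3 − 6.1 + 19.7 − 9.8 = +5.4 dBV.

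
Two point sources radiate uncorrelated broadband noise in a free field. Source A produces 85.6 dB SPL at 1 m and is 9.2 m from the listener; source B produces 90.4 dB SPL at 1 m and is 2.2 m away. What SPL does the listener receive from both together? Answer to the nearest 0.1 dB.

At the listener: L_A = 85.6 − 20·log₁₀(9.2) = 66.32 dB; L_B = 90.4 − 20·log₁₀(2.2) = 83.55 dB.
Combined: 10·log₁₀(10^(66.32/10)+10^(83.55/10)) = 83.6 dB SPL.

83.6 dB SPL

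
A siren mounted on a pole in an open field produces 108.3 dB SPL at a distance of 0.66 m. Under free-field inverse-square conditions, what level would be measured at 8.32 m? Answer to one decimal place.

86.3 dB SPL

Inverse-square spreading gives ΔL = −20·log₁₀(d₂/d₁).
ΔL = −20·log₁₀(8.32/0.66) = -22.01 dB, so L₂ = 108.3 + (-22.01) = 86.3 dB SPL.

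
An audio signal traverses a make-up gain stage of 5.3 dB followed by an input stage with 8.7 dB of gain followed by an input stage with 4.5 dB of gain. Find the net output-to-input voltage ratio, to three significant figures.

Net gain = 5.3 + 8.7 + 4.5 = 18.5 dB.
Voltage ratio = 10^(18.5/20) = 8.41.

8.41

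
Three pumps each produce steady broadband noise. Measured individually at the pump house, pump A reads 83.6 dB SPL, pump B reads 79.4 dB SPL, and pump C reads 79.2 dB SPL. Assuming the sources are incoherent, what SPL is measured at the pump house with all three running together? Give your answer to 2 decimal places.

Incoherent sources sum as intensities:
L_total = 10·log₁₀(10^(83.6/10) + 10^(79.4/10) + 10^(79.2/10)) = 10·log₁₀(399400000) = 86.01 dB SPL.

86.01 dB SPL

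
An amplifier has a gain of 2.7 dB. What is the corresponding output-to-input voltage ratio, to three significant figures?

1.36

Voltage ratio = 10^(dB/20).
10^(2.7/20) = 10^(0.1350) = 1.36.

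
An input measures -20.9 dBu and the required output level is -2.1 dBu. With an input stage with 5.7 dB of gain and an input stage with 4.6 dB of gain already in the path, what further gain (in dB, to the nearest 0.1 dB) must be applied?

The required make-up gain is the shortfall in the dB sum.
G = -2.1 − (-20.9) − 5.7 − 4.6 = 8.5 dB.

8.5 dB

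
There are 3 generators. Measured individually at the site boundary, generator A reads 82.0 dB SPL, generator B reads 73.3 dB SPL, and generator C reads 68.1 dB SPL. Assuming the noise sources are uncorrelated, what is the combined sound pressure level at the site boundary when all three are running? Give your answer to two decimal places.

82.70 dB SPL

Add the sources as powers (linear), then convert back to dB:
L_total = 10·log₁₀(10^(82.0/10) + 10^(73.3/10) + 10^(68.1/10)) = 10·log₁₀(186300000) = 82.70 dB SPL.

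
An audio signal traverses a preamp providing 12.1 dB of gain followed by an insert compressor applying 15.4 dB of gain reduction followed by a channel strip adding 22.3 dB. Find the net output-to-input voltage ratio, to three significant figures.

Net gain = 12.1 + (−15.4) + 22.3 = 19.0 dB.
Voltage ratio = 10^(19.0/20) = 8.91.

8.91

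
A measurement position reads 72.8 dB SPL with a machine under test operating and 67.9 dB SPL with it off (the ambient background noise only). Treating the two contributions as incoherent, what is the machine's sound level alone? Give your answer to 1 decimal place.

Remove the background by subtracting linear intensities:
L_src = 10·log₁₀(10^(72.8/10) − 10^(67.9/10)) = 10·log₁₀(12890000) = 71.1 dB SPL.

71.1 dB SPL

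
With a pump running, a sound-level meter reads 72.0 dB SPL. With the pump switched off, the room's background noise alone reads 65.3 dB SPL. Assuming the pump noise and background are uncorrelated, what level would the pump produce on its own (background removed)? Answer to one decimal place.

71.0 dB SPL

Background correction is a power subtraction:
L_src = 10·log₁₀(10^(72.0/10) − 10^(65.3/10)) = 10·log₁₀(12460000) = 71.0 dB SPL.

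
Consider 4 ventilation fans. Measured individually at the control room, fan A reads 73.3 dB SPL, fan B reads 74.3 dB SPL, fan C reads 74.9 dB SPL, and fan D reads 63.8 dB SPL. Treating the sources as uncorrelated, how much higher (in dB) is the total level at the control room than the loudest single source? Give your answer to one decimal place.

4.2 dB

Incoherent sources sum as intensities:
L_total = 10·log₁₀(10^(73.3/10) + 10^(74.3/10) + 10^(74.9/10) + 10^(63.8/10)) = 79.12 dB SPL.
Excess over the loudest (74.9 dB): 79.12 − 74.9 = 4.2 dB.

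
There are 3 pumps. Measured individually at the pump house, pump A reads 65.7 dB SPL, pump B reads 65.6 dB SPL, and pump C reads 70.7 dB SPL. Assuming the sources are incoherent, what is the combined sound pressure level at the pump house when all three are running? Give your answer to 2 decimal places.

72.81 dB SPL

Uncorrelated sources add in intensity (power), not in dB.
L_total = 10·log₁₀(10^(65.7/10) + 10^(65.6/10) + 10^(70.7/10)) = 10·log₁₀(19100000) = 72.81 dB SPL.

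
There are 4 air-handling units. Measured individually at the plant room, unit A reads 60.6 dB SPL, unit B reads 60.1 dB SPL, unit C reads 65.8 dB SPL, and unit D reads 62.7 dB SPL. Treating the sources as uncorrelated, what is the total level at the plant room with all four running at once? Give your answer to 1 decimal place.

68.9 dB SPL

Incoherent sources sum as intensities:
L_total = 10·log₁₀(10^(60.6/10) + 10^(60.1/10) + 10^(65.8/10) + 10^(62.7/10)) = 10·log₁₀(7835000) = 68.9 dB SPL.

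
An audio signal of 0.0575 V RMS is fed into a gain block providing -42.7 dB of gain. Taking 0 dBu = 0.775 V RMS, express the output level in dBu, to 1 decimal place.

-65.3 dBu

Input level: 20·log₁₀(0.0575/0.775) = -22.59 dBu.
Output: -22.59 − 42.7 = -65.3 dBu.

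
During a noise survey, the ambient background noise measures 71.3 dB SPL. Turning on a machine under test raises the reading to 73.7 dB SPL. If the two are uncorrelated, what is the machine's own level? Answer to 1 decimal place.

Background correction is a power subtraction:
L_src = 10·log₁₀(10^(73.7/10) − 10^(71.3/10)) = 10·log₁₀(9953000) = 70.0 dB SPL.

70.0 dB SPL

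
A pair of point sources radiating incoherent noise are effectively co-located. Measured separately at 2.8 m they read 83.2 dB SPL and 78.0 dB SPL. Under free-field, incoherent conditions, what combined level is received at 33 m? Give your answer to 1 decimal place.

Combined at 2.8 m: 10·log₁₀(10^(83.2/10)+10^(78.0/10)) = 84.35 dB SPL.
Then apply −20·log₁₀(33/2.8) = -21.43 dB → 62.9 dB SPL.

62.9 dB SPL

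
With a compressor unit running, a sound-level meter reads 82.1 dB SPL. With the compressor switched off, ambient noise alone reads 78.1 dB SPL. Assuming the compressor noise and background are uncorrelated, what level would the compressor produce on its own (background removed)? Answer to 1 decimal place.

Background correction is a power subtraction:
L_src = 10·log₁₀(10^(82.1/10) − 10^(78.1/10)) = 10·log₁₀(97620000) = 79.9 dB SPL.

79.9 dB SPL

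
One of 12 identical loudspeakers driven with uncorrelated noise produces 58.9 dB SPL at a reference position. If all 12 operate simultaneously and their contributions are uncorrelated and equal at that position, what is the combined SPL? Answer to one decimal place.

12 equal incoherent sources raise the level by 10·log₁₀(12) = 10.79 dB.
L_total = 58.9 + 10.79 = 69.7 dB SPL.

69.7 dB SPL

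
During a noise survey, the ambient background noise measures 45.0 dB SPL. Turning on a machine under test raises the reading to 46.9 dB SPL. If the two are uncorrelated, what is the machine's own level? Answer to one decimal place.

Subtract intensities: L_src = 10·log₁₀(10^(L_total/10) − 10^(L_bg/10)).
L_src = 10·log₁₀(10^(46.9/10) − 10^(45.0/10)) = 10·log₁₀(17360) = 42.4 dB SPL.

42.4 dB SPL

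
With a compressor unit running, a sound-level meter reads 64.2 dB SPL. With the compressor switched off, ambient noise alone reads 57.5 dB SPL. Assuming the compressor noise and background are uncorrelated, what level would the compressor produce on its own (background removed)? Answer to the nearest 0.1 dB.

63.2 dB SPL

Remove the background by subtracting linear intensities:
L_src = 10·log₁₀(10^(64.2/10) − 10^(57.5/10)) = 10·log₁₀(2068000) = 63.2 dB SPL.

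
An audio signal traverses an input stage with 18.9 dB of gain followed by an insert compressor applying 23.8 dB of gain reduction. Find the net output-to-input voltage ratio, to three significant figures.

Net gain = 18.9 + (−23.8) = -4.9 dB.
Voltage ratio = 10^(-4.9/20) = 0.569.

0.569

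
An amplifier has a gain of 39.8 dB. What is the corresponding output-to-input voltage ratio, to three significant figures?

Voltage ratio = 10^(dB/20).
10^(39.8/20) = 10^(1.990) = 97.7.

97.7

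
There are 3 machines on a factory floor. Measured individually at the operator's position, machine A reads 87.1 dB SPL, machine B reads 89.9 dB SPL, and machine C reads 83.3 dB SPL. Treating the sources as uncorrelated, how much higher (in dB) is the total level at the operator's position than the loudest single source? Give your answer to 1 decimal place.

2.4 dB

Incoherent sources sum as intensities:
L_total = 10·log₁₀(10^(87.1/10) + 10^(89.9/10) + 10^(83.3/10)) = 92.31 dB SPL.
Excess over the loudest (89.9 dB): 92.31 − 89.9 = 2.4 dB.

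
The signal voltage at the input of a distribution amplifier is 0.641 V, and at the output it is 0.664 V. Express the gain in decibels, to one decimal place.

Voltage ratio → dB uses the 20·log₁₀ form:
20·log₁₀(0.664/0.641) = 20·log₁₀(1.036) = 0.3 dB.

0.3 dB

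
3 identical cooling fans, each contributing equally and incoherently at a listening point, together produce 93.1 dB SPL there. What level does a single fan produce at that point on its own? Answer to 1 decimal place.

3 equal incoherent sources add 10·log₁₀(3) = 4.77 dB over one source.
L_one = 93.1 − 4.77 = 88.3 dB SPL.

88.3 dB SPL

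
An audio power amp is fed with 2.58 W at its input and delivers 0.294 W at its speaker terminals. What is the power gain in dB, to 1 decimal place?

For a power ratio, dB = 10·log₁₀(P₂/P₁).
10·log₁₀(0.294/2.58) = 10·log₁₀(0.1140) = -9.4 dB.

-9.4 dB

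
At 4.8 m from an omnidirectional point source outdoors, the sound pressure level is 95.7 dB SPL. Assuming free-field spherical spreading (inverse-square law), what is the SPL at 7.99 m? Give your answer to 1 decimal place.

91.3 dB SPL

For a point source in a free field, ΔL = −20·log₁₀(d₂/d₁).
ΔL = −20·log₁₀(7.99/4.8) = -4.43 dB, so L₂ = 95.7 + (-4.43) = 91.3 dB SPL.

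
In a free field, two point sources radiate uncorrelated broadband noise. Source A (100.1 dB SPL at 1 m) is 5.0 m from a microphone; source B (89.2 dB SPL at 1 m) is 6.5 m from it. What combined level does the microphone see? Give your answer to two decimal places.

86.32 dB SPL

At the listener: L_A = 100.1 − 20·log₁₀(5.0) = 86.121 dB; L_B = 89.2 − 20·log₁₀(6.5) = 72.942 dB.
Combined: 10·log₁₀(10^(86.121/10)+10^(72.942/10)) = 86.32 dB SPL.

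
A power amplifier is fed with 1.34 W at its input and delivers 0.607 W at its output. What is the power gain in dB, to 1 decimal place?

-3.4 dB

Power ratio → dB uses the 10·log₁₀ form:
10·log₁₀(0.607/1.34) = 10·log₁₀(0.4530) = -3.4 dB.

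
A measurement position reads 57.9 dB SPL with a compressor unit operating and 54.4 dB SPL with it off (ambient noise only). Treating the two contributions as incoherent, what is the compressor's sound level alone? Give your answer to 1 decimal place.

55.3 dB SPL

Background correction is a power subtraction:
L_src = 10·log₁₀(10^(57.9/10) − 10^(54.4/10)) = 10·log₁₀(341200) = 55.3 dB SPL.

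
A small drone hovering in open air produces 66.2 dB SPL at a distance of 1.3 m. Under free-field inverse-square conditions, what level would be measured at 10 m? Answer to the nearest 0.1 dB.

Free-field point source: level drops by 20·log₁₀ of the distance ratio.
ΔL = −20·log₁₀(10/1.3) = -17.72 dB, so L₂ = 66.2 + (-17.72) = 48.5 dB SPL.

48.5 dB SPL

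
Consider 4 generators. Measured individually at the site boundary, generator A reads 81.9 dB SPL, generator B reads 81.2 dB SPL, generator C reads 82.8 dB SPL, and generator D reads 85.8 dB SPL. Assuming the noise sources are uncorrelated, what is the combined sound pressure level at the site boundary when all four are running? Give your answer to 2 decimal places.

89.33 dB SPL

Incoherent sources sum as intensities:
L_total = 10·log₁₀(10^(81.9/10) + 10^(81.2/10) + 10^(82.8/10) + 10^(85.8/10)) = 10·log₁₀(857400000) = 89.33 dB SPL.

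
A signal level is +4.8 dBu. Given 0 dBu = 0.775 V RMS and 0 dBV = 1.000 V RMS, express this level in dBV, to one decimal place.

+2.6 dBV

The offset between the scales is 20·log₁₀(0.775/1.000) = −2.214 dB.
So dBV = +4.8 − 2.214 = +2.6 dBV.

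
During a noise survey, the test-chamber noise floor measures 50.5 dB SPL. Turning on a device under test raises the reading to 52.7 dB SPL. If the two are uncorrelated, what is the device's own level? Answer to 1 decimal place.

Background correction is a power subtraction:
L_src = 10·log₁₀(10^(52.7/10) − 10^(50.5/10)) = 10·log₁₀(74010) = 48.7 dB SPL.

48.7 dB SPL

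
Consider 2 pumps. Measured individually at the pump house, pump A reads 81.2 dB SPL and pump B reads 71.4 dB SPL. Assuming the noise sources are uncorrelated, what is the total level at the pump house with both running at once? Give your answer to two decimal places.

Uncorrelated sources add in intensity (power), not in dB.
L_total = 10·log₁₀(10^(81.2/10) + 10^(71.4/10)) = 10·log₁₀(145600000) = 81.63 dB SPL.

81.63 dB SPL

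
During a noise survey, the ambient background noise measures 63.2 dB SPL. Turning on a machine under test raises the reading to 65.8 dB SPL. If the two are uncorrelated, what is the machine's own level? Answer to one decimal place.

Background correction is a power subtraction:
L_src = 10·log₁₀(10^(65.8/10) − 10^(63.2/10)) = 10·log₁₀(1713000) = 62.3 dB SPL.

62.3 dB SPL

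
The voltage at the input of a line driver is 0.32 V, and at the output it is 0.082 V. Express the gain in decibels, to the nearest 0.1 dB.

Voltage is an amplitude quantity, so gain = 20·log₁₀(V_out/V_in).
20·log₁₀(0.082/0.32) = 20·log₁₀(0.2562) = -11.8 dB.

-11.8 dB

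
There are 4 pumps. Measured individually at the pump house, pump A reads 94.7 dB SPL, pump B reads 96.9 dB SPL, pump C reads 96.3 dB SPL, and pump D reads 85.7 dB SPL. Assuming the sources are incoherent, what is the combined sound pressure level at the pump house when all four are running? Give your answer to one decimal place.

101.0 dB SPL

Uncorrelated sources add in intensity (power), not in dB.
L_total = 10·log₁₀(10^(94.7/10) + 10^(96.9/10) + 10^(96.3/10) + 10^(85.7/10)) = 10·log₁₀(12486000000) = 101.0 dB SPL.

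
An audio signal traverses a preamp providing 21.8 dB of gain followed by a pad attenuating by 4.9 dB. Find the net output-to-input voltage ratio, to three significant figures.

7.00

Net gain = 21.8 + (−4.9) = 16.9 dB.
Voltage ratio = 10^(16.9/20) = 7.00.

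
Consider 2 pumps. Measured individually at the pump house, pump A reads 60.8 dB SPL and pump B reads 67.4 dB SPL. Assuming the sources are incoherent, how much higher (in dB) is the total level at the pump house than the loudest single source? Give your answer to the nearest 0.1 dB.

0.9 dB

Uncorrelated sources add in intensity (power), not in dB.
L_total = 10·log₁₀(10^(60.8/10) + 10^(67.4/10)) = 68.26 dB SPL.
Excess over the loudest (67.4 dB): 68.26 − 67.4 = 0.9 dB.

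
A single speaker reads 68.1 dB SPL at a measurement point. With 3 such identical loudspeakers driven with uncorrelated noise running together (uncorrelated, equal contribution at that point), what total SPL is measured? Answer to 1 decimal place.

72.9 dB SPL

3 equal incoherent sources raise the level by 10·log₁₀(3) = 4.77 dB.
L_total = 68.1 + 4.77 = 72.9 dB SPL.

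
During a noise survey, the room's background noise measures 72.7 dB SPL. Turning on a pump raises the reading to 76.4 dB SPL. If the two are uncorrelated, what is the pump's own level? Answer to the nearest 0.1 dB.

74.0 dB SPL

Subtract intensities: L_src = 10·log₁₀(10^(L_total/10) − 10^(L_bg/10)).
L_src = 10·log₁₀(10^(76.4/10) − 10^(72.7/10)) = 10·log₁₀(25030000) = 74.0 dB SPL.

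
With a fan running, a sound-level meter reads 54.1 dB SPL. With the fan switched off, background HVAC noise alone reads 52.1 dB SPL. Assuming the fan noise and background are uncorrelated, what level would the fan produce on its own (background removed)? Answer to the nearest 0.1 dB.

Remove the background by subtracting linear intensities:
L_src = 10·log₁₀(10^(54.1/10) − 10^(52.1/10)) = 10·log₁₀(94860) = 49.8 dB SPL.

49.8 dB SPL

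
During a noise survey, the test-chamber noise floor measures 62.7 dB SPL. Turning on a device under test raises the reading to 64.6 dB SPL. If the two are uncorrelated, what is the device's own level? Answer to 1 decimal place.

60.1 dB SPL

Remove the background by subtracting linear intensities:
L_src = 10·log₁₀(10^(64.6/10) − 10^(62.7/10)) = 10·log₁₀(1022000) = 60.1 dB SPL.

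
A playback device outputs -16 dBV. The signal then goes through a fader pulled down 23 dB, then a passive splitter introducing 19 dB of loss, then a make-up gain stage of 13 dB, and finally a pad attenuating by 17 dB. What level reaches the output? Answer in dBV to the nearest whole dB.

-62 dBV

Gain stages sum in dB:
-16 − 23 − 19 + 13 − 17 = -62 dBV.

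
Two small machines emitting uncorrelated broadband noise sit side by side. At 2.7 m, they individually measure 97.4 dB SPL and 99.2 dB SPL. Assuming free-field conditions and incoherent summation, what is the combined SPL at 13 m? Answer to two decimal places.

87.75 dB SPL

Combined at 2.7 m: 10·log₁₀(10^(97.4/10)+10^(99.2/10)) = 101.403 dB SPL.
Then apply −20·log₁₀(13/2.7) = -13.652 dB → 87.75 dB SPL.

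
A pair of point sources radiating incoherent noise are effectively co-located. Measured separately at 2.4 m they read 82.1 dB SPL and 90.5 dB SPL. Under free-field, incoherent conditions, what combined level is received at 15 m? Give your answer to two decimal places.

75.17 dB SPL

Combined at 2.4 m: 10·log₁₀(10^(82.1/10)+10^(90.5/10)) = 91.086 dB SPL.
Then apply −20·log₁₀(15/2.4) = -15.918 dB → 75.17 dB SPL.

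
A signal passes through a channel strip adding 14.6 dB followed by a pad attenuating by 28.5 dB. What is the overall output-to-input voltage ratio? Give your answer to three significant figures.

Net gain = 14.6 + (−28.5) = -13.9 dB.
Voltage ratio = 10^(-13.9/20) = 0.202.

0.202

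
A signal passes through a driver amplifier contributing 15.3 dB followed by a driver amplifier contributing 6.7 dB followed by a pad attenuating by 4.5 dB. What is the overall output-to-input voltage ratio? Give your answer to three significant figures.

7.50

Net gain = 15.3 + 6.7 + (−4.5) = 17.5 dB.
Voltage ratio = 10^(17.5/20) = 7.50.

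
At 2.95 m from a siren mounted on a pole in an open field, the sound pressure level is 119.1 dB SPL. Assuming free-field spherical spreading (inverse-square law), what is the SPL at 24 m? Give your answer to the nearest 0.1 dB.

For a point source in a free field, ΔL = −20·log₁₀(d₂/d₁).
ΔL = −20·log₁₀(24/2.95) = -18.21 dB, so L₂ = 119.1 + (-18.21) = 100.9 dB SPL.

100.9 dB SPL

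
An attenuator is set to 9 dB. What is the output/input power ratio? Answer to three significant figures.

0.126

Power ratio = 10^(dB/10).
10^(-9/10) = 10^(-0.9000) = 0.126.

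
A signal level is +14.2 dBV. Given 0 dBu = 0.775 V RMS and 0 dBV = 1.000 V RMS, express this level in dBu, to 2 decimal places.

+16.41 dBu

The offset between the scales is 20·log₁₀(0.775/1.000) = −2.214 dB.
So dBu = +14.2 + 2.214 = +16.41 dBu.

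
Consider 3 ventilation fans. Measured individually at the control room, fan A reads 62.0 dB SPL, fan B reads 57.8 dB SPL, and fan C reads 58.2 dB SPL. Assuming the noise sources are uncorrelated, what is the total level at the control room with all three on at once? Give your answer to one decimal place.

Add the sources as powers (linear), then convert back to dB:
L_total = 10·log₁₀(10^(62.0/10) + 10^(57.8/10) + 10^(58.2/10)) = 10·log₁₀(2848000) = 64.5 dB SPL.

64.5 dB SPL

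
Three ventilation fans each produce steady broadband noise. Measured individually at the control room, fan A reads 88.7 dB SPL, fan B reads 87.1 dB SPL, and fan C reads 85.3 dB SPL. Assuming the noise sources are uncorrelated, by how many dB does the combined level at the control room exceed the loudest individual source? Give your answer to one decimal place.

Add the sources as powers (linear), then convert back to dB:
L_total = 10·log₁₀(10^(88.7/10) + 10^(87.1/10) + 10^(85.3/10)) = 92.02 dB SPL.
Excess over the loudest (88.7 dB): 92.02 − 88.7 = 3.3 dB.

3.3 dB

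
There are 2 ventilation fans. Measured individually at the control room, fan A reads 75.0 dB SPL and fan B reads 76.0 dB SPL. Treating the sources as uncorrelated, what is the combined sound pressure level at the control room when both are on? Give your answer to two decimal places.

Incoherent sources sum as intensities:
L_total = 10·log₁₀(10^(75.0/10) + 10^(76.0/10)) = 10·log₁₀(71430000) = 78.54 dB SPL.

78.54 dB SPL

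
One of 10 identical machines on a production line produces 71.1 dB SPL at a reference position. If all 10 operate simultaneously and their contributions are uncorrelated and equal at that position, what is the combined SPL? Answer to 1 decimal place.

81.1 dB SPL

10 equal incoherent sources raise the level by 10·log₁₀(10) = 10.00 dB.
L_total = 71.1 + 10.00 = 81.1 dB SPL.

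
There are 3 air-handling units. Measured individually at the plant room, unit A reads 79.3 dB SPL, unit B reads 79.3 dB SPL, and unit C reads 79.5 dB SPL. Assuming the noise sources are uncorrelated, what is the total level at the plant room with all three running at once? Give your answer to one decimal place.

84.1 dB SPL

Add the sources as powers (linear), then convert back to dB:
L_total = 10·log₁₀(10^(79.3/10) + 10^(79.3/10) + 10^(79.5/10)) = 10·log₁₀(259400000) = 84.1 dB SPL.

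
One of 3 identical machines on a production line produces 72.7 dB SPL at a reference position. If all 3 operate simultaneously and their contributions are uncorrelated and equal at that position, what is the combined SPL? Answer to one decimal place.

3 equal incoherent sources raise the level by 10·log₁₀(3) = 4.77 dB.
L_total = 72.7 + 4.77 = 77.5 dB SPL.

77.5 dB SPL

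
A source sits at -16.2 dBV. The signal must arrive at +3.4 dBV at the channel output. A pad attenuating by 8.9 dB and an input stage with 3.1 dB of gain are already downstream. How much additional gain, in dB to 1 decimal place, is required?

The required make-up gain is the shortfall in the dB sum.
G = +3.4 − (-16.2) + 8.9 − 3.1 = 25.4 dB.

25.4 dB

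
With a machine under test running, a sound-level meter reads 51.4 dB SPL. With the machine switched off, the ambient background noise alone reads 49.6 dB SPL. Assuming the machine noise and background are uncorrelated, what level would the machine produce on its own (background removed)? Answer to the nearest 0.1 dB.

Background correction is a power subtraction:
L_src = 10·log₁₀(10^(51.4/10) − 10^(49.6/10)) = 10·log₁₀(46840) = 46.7 dB SPL.

46.7 dB SPL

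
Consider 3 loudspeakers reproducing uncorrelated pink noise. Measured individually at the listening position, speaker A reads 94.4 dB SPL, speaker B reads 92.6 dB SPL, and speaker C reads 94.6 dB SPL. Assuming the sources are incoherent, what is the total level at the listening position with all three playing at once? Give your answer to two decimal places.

98.73 dB SPL

Uncorrelated sources add in intensity (power), not in dB.
L_total = 10·log₁₀(10^(94.4/10) + 10^(92.6/10) + 10^(94.6/10)) = 10·log₁₀(7458000000) = 98.73 dB SPL.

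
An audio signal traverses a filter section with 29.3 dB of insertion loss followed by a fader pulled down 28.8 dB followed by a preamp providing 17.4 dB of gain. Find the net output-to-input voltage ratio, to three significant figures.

0.00923

Net gain = (−29.3) + (−28.8) + 17.4 = -40.7 dB.
Voltage ratio = 10^(-40.7/20) = 0.00923.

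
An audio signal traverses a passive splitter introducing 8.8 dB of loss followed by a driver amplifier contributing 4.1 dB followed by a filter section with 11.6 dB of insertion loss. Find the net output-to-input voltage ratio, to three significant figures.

Net gain = (−8.8) + 4.1 + (−11.6) = -16.3 dB.
Voltage ratio = 10^(-16.3/20) = 0.153.

0.153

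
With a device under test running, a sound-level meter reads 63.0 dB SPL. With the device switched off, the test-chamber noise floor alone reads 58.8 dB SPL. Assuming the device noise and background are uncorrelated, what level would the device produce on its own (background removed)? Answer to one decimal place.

60.9 dB SPL

Remove the background by subtracting linear intensities:
L_src = 10·log₁₀(10^(63.0/10) − 10^(58.8/10)) = 10·log₁₀(1237000) = 60.9 dB SPL.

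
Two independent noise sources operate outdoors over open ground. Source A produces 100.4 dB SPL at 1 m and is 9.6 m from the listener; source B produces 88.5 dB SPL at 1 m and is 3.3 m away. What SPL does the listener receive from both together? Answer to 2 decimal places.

82.65 dB SPL

At the listener: L_A = 100.4 − 20·log₁₀(9.6) = 80.755 dB; L_B = 88.5 − 20·log₁₀(3.3) = 78.130 dB.
Combined: 10·log₁₀(10^(80.755/10)+10^(78.130/10)) = 82.65 dB SPL.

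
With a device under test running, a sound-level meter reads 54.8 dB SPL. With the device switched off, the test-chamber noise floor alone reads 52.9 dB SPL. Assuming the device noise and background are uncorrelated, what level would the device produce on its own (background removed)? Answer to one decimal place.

Subtract intensities: L_src = 10·log₁₀(10^(L_total/10) − 10^(L_bg/10)).
L_src = 10·log₁₀(10^(54.8/10) − 10^(52.9/10)) = 10·log₁₀(107000) = 50.3 dB SPL.

50.3 dB SPL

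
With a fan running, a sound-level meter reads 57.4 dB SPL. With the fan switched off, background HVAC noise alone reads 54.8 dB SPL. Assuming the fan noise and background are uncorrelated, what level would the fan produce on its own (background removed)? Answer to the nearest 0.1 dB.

53.9 dB SPL

Remove the background by subtracting linear intensities:
L_src = 10·log₁₀(10^(57.4/10) − 10^(54.8/10)) = 10·log₁₀(247500) = 53.9 dB SPL.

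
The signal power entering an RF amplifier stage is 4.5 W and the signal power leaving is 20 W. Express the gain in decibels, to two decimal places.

Power is a power quantity, so gain = 10·log₁₀(P_out/P_in).
10·log₁₀(20/4.5) = 10·log₁₀(4.444) = 6.48 dB.

6.48 dB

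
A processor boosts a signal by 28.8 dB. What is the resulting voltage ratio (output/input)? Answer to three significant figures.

27.5

Voltage ratio = 10^(dB/20).
10^(28.8/20) = 10^(1.440) = 27.5.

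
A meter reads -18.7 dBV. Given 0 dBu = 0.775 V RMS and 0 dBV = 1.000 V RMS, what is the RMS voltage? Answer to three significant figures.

V = 1.000 V × 10^(-18.7/20).
= 1.000 × 0.1161 = 0.116 V.

0.116 V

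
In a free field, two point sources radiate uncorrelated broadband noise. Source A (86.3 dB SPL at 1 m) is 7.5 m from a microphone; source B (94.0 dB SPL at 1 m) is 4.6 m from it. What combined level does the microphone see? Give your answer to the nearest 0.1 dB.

81.0 dB SPL

At the listener: L_A = 86.3 − 20·log₁₀(7.5) = 68.80 dB; L_B = 94.0 − 20·log₁₀(4.6) = 80.74 dB.
Combined: 10·log₁₀(10^(68.80/10)+10^(80.74/10)) = 81.0 dB SPL.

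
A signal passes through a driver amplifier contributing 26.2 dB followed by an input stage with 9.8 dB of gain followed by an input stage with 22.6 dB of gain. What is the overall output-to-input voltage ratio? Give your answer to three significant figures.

851

Net gain = 26.2 + 9.8 + 22.6 = 58.6 dB.
Voltage ratio = 10^(58.6/20) = 851.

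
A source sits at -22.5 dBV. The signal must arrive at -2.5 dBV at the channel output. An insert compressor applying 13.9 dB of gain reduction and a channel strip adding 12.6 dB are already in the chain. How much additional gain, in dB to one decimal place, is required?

21.3 dB

The required make-up gain is the shortfall in the dB sum.
G = -2.5 − (-22.5) + 13.9 − 12.6 = 21.3 dB.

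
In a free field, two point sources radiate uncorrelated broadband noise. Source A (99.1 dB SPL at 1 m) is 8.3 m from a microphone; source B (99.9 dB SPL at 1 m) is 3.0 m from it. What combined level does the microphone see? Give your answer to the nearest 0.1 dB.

90.8 dB SPL

At the listener: L_A = 99.1 − 20·log₁₀(8.3) = 80.72 dB; L_B = 99.9 − 20·log₁₀(3.0) = 90.36 dB.
Combined: 10·log₁₀(10^(80.72/10)+10^(90.36/10)) = 90.8 dB SPL.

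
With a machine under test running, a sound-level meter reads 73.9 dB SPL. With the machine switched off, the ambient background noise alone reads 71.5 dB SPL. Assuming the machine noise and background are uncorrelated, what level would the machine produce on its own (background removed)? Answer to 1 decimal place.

Remove the background by subtracting linear intensities:
L_src = 10·log₁₀(10^(73.9/10) − 10^(71.5/10)) = 10·log₁₀(10420000) = 70.2 dB SPL.

70.2 dB SPL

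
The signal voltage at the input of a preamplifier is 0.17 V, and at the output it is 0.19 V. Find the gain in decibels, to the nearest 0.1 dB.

1.0 dB

Voltage ratio → dB uses the 20·log₁₀ form:
20·log₁₀(0.19/0.17) = 20·log₁₀(1.118) = 1.0 dB.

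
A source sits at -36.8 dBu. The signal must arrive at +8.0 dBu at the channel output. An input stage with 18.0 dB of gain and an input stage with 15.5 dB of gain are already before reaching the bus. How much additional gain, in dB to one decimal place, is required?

11.3 dB

The required make-up gain is the shortfall in the dB sum.
G = +8.0 − (-36.8) − 18.0 − 15.5 = 11.3 dB.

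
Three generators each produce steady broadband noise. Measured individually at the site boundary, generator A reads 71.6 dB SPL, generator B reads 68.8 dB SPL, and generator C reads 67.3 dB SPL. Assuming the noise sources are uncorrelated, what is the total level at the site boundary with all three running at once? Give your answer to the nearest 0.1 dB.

Uncorrelated sources add in intensity (power), not in dB.
L_total = 10·log₁₀(10^(71.6/10) + 10^(68.8/10) + 10^(67.3/10)) = 10·log₁₀(27410000) = 74.4 dB SPL.

74.4 dB SPL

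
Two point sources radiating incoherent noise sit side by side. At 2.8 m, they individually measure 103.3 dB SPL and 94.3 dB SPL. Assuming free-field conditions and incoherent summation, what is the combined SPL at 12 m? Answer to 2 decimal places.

91.17 dB SPL

Combined at 2.8 m: 10·log₁₀(10^(103.3/10)+10^(94.3/10)) = 103.815 dB SPL.
Then apply −20·log₁₀(12/2.8) = -12.640 dB → 91.17 dB SPL.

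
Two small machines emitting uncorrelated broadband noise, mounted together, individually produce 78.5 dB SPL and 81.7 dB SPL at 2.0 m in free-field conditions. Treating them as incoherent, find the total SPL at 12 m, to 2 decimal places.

Combined at 2.0 m: 10·log₁₀(10^(78.5/10)+10^(81.7/10)) = 83.399 dB SPL.
Then apply −20·log₁₀(12/2.0) = -15.563 dB → 67.84 dB SPL.

67.84 dB SPL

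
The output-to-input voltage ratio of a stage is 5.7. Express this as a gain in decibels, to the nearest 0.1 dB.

15.1 dB

For a voltage ratio, dB = 20·log₁₀(V₂/V₁).
20·log₁₀(5.7) = 15.1 dB.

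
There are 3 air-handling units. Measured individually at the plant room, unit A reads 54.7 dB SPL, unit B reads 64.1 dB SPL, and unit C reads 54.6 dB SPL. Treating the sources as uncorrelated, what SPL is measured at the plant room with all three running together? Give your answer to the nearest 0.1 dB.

65.0 dB SPL

Incoherent sources sum as intensities:
L_total = 10·log₁₀(10^(54.7/10) + 10^(64.1/10) + 10^(54.6/10)) = 10·log₁₀(3154000) = 65.0 dB SPL.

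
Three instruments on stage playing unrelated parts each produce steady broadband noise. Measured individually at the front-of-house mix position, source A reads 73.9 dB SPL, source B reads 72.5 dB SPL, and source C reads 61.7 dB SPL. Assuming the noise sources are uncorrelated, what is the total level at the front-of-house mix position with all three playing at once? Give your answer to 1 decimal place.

Incoherent sources sum as intensities:
L_total = 10·log₁₀(10^(73.9/10) + 10^(72.5/10) + 10^(61.7/10)) = 10·log₁₀(43810000) = 76.4 dB SPL.

76.4 dB SPL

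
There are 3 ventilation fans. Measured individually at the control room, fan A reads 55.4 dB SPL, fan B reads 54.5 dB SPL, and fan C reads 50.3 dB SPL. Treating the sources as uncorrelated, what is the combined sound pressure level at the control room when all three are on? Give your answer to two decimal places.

58.67 dB SPL

Incoherent sources sum as intensities:
L_total = 10·log₁₀(10^(55.4/10) + 10^(54.5/10) + 10^(50.3/10)) = 10·log₁₀(735700) = 58.67 dB SPL.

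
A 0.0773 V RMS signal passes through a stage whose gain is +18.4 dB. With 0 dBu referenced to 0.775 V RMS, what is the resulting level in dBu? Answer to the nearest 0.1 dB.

-1.6 dBu

Input level: 20·log₁₀(0.0773/0.775) = -20.02 dBu.
Output: -20.02 + 18.4 = -1.6 dBu.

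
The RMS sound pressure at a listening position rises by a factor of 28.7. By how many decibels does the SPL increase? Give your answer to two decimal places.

Sound pressure is an amplitude quantity: ΔL = 20·log₁₀(p₂/p₁).
20·log₁₀(28.7) = 29.16 dB.

29.16 dB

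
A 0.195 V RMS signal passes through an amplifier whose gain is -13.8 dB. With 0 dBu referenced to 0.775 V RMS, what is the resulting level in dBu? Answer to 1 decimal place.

Input level: 20·log₁₀(0.195/0.775) = -11.99 dBu.
Output: -11.99 − 13.8 = -25.8 dBu.

-25.8 dBu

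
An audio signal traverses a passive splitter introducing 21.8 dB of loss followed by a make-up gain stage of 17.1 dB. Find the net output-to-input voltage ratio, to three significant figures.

0.582

Net gain = (−21.8) + 17.1 = -4.7 dB.
Voltage ratio = 10^(-4.7/20) = 0.582.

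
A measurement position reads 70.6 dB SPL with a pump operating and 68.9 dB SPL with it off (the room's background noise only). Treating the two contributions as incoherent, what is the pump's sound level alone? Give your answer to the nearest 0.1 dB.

65.7 dB SPL

Background correction is a power subtraction:
L_src = 10·log₁₀(10^(70.6/10) − 10^(68.9/10)) = 10·log₁₀(3719000) = 65.7 dB SPL.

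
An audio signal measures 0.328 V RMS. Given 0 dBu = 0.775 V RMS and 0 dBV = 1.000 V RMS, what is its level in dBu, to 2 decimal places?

-7.47 dBu

dBu = 20·log₁₀(V / 0.775 V).
20·log₁₀(0.328/0.775) = -7.47 dBu.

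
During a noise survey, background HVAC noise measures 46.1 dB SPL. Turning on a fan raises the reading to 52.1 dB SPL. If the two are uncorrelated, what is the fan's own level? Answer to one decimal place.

Background correction is a power subtraction:
L_src = 10·log₁₀(10^(52.1/10) − 10^(46.1/10)) = 10·log₁₀(121400) = 50.8 dB SPL.

50.8 dB SPL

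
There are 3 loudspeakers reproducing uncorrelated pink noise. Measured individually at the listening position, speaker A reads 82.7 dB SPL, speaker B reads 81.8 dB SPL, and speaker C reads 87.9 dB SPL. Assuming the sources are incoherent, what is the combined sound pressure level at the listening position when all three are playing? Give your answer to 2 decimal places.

89.80 dB SPL

Incoherent sources sum as intensities:
L_total = 10·log₁₀(10^(82.7/10) + 10^(81.8/10) + 10^(87.9/10)) = 10·log₁₀(954200000) = 89.80 dB SPL.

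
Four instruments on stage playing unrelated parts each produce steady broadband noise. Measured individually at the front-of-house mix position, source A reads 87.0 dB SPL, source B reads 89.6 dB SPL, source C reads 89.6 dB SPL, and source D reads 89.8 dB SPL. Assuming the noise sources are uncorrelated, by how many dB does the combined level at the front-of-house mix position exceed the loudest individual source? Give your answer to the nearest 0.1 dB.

5.4 dB

Incoherent sources sum as intensities:
L_total = 10·log₁₀(10^(87.0/10) + 10^(89.6/10) + 10^(89.6/10) + 10^(89.8/10)) = 95.16 dB SPL.
Excess over the loudest (89.8 dB): 95.16 − 89.8 = 5.4 dB.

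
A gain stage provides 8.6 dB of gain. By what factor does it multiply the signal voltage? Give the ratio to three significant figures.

2.69

Voltage ratio = 10^(dB/20).
10^(8.6/20) = 10^(0.4300) = 2.69.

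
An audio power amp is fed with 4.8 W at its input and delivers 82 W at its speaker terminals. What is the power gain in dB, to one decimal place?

Power ratio → dB uses the 10·log₁₀ form:
10·log₁₀(82/4.8) = 10·log₁₀(17.08) = 12.3 dB.

12.3 dB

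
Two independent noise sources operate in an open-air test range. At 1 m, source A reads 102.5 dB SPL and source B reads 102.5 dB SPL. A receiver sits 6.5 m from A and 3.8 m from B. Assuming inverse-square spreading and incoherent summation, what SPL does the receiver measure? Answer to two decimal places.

At the listener: L_A = 102.5 − 20·log₁₀(6.5) = 86.242 dB; L_B = 102.5 − 20·log₁₀(3.8) = 90.904 dB.
Combined: 10·log₁₀(10^(86.242/10)+10^(90.904/10)) = 92.18 dB SPL.

92.18 dB SPL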